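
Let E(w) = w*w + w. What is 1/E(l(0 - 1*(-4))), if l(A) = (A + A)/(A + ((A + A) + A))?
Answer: 4/3 ≈ 1.3333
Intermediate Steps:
l(A) = ½ (l(A) = (2*A)/(A + (2*A + A)) = (2*A)/(A + 3*A) = (2*A)/((4*A)) = (2*A)*(1/(4*A)) = ½)
E(w) = w + w² (E(w) = w² + w = w + w²)
1/E(l(0 - 1*(-4))) = 1/((1 + ½)/2) = 1/((½)*(3/2)) = 1/(¾) = 4/3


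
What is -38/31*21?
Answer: -798/31 ≈ -25.742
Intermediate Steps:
-38/31*21 = -798/31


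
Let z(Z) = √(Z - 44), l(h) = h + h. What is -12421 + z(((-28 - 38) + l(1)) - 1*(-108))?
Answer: -12421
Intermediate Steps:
l(h) = 2*h
z(Z) = √(-44 + Z)
-12421 + z(((-28 - 38) + l(1)) - 1*(-108)) = -12421 + √(-44 + (((-28 - 38) + 2*1) - 1*(-108))) = -12421 + √(-44 + ((-66 + 2) + 108)) = -12421 + √(-44 + (-64 + 108)) = -12421 + √(-44 + 44) = -12421 + √0 = -12421 + 0 = -12421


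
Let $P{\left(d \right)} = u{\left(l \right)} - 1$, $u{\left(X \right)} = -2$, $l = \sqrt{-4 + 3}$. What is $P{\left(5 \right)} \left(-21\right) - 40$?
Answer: $23$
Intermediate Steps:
$l = i$ ($l = \sqrt{-1} = i \approx 1.0 i$)
$P{\left(d \right)} = -3$ ($P{\left(d \right)} = -2 - 1 = -3$)
$P{\left(5 \right)} \left(-21\right) - 40 = \left(-3\right) \left(-21\right) - 40 = 63 - 40 = 23$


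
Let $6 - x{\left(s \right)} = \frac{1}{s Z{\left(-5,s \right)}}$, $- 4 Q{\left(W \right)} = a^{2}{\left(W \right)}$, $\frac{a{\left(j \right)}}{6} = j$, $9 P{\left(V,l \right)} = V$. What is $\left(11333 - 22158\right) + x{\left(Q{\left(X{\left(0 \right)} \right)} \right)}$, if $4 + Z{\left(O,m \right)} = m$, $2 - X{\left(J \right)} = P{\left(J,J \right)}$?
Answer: $- \frac{15579361}{1440} \approx -10819.0$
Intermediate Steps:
$P{\left(V,l \right)} = \frac{V}{9}$
$X{\left(J \right)} = 2 - \frac{J}{9}$
$a{\left(j \right)} = 6 j$
$Z{\left(O,m \right)} = -4 + m$
$Q{\left(W \right)} = - 9 W^{2}$ ($Q{\left(W \right)} = - \frac{\left(6 W\right)^{2}}{4} = - \frac{36 W^{2}}{4} = - 9 W^{2}$)
$x{\left(s \right)} = 6 - \frac{1}{s \left(-4 + s\right)}$
$\left(11333 - 22158\right) + x{\left(Q{\left(X{\left(0 \right)} \right)} \right)} = \left(11333 - 22158\right) + \left(6 - \frac{1}{- 9 \left(2 - 0\right)^{2} \left(-4 - 9 \left(2 - 0\right)^{2}\right)}\right) = -10825 + \left(6 - \frac{1}{- 9 \left(2 + 0\right)^{2} \left(-4 - 9 \left(2 + 0\right)^{2}\right)}\right) = -10825 + \left(6 - \frac{1}{- 9 \cdot 2^{2} \left(-4 - 9 \cdot 2^{2}\right)}\right) = -10825 + \left(6 - \frac{1}{\left(-9\right) 4 \left(-4 - 36\right)}\right) = -10825 + \left(6 - \frac{1}{\left(-36\right) \left(-4 - 36\right)}\right) = -10825 + \left(6 - - \frac{1}{36 \left(-40\right)}\right) = -10825 + \left(6 - \left(- \frac{1}{36}\right) \left(- \frac{1}{40}\right)\right) = -10825 + \left(6 - \frac{1}{1440}\right) = -10825 + \frac{8639}{1440} = - \frac{15579361}{1440}$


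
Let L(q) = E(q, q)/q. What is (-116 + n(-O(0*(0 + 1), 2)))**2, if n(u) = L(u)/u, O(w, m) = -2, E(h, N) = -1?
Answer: 216225/16 ≈ 13514.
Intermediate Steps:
L(q) = -1/q
n(u) = -1/u**2 (n(u) = (-1/u)/u = -1/u**2)
(-116 + n(-O(0*(0 + 1), 2)))**2 = (-116 - 1/(-1*(-2))**2)**2 = (-116 - 1/2**2)**2 = (-116 - 1*1/4)**2 = (-116 - 1/4)**2 = (-465/4)**2 = 216225/16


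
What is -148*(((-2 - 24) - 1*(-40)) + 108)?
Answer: -18056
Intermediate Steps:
-148*(((-2 - 24) - 1*(-40)) + 108) = -148*((-26 + 40) + 108) = -148*(14 + 108) = -148*122 = -18056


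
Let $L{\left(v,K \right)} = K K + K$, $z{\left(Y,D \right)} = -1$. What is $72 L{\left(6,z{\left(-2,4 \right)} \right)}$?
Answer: $0$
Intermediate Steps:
$L{\left(v,K \right)} = K + K^{2}$ ($L{\left(v,K \right)} = K^{2} + K = K + K^{2}$)
$72 L{\left(6,z{\left(-2,4 \right)} \right)} = 72 \left(- (1 - 1)\right) = 72 \left(\left(-1\right) 0\right) = 72 \cdot 0 = 0$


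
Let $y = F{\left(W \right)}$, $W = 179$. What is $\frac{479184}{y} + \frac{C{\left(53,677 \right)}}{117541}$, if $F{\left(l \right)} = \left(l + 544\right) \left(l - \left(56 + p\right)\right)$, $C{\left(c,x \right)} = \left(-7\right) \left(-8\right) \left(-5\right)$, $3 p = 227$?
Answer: $\frac{28157092192}{2011244051} \approx 14.0$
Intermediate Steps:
$p = \frac{227}{3}$ ($p = \frac{1}{3} \cdot 227 = \frac{227}{3} \approx 75.667$)
$C{\left(c,x \right)} = -280$ ($C{\left(c,x \right)} = 56 \left(-5\right) = -280$)
$F{\left(l \right)} = \left(544 + l\right) \left(- \frac{395}{3} + l\right)$ ($F{\left(l \right)} = \left(l + 544\right) \left(l - \frac{395}{3}\right) = \left(544 + l\right) \left(l - \frac{395}{3}\right) = \left(544 + l\right) \left(- \frac{395}{3} + l\right)$)
$y = 34222$ ($y = - \frac{214880}{3} + 179^{2} + \frac{1237}{3} \cdot 179 = - \frac{214880}{3} + 32041 + \frac{221423}{3} = 34222$)
$\frac{479184}{y} + \frac{C{\left(53,677 \right)}}{117541} = \frac{479184}{34222} - \frac{280}{117541} = 479184 \cdot \frac{1}{34222} - \frac{280}{117541} = \frac{239592}{17111} - \frac{280}{117541} = \frac{28157092192}{2011244051}$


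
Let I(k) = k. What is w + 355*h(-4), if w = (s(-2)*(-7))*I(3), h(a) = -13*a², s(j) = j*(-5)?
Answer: -74050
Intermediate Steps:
s(j) = -5*j
w = -210 (w = (-5*(-2)*(-7))*3 = (10*(-7))*3 = -70*3 = -210)
w + 355*h(-4) = -210 + 355*(-13*(-4)²) = -210 + 355*(-13*16) = -210 + 355*(-208) = -210 - 73840 = -74050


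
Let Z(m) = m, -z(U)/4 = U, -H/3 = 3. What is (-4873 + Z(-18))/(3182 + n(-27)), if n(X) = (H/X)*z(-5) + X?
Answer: -14673/9485 ≈ -1.5470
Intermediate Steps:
H = -9 (H = -3*3 = -9)
z(U) = -4*U
n(X) = X - 180/X (n(X) = (-9/X)*(-4*(-5)) + X = -9/X*20 + X = -180/X + X = X - 180/X)
(-4873 + Z(-18))/(3182 + n(-27)) = (-4873 - 18)/(3182 + (-27 - 180/(-27))) = -4891/(3182 + (-27 - 180*(-1/27))) = -4891/(3182 + (-27 + 20/3)) = -4891/(3182 - 61/3) = -4891/9485/3 = -4891*3/9485 = -14673/9485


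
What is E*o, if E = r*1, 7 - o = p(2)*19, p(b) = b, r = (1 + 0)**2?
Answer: -31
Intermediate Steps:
r = 1 (r = 1**2 = 1)
o = -31 (o = 7 - 2*19 = 7 - 1*38 = 7 - 38 = -31)
E = 1 (E = 1*1 = 1)
E*o = 1*(-31) = -31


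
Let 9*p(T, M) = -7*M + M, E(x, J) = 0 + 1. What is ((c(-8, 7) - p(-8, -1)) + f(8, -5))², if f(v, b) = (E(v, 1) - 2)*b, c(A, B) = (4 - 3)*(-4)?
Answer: ⅑ ≈ 0.11111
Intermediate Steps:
E(x, J) = 1
c(A, B) = -4 (c(A, B) = 1*(-4) = -4)
f(v, b) = -b (f(v, b) = (1 - 2)*b = -b)
p(T, M) = -2*M/3 (p(T, M) = (-7*M + M)/9 = (-6*M)/9 = -2*M/3)
((c(-8, 7) - p(-8, -1)) + f(8, -5))² = ((-4 - (-2)*(-1)/3) - 1*(-5))² = ((-4 - 1*⅔) + 5)² = ((-4 - ⅔) + 5)² = (-14/3 + 5)² = (⅓)² = ⅑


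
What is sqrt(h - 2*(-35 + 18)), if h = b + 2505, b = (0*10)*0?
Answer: sqrt(2539) ≈ 50.388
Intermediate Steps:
b = 0 (b = 0*0 = 0)
h = 2505 (h = 0 + 2505 = 2505)
sqrt(h - 2*(-35 + 18)) = sqrt(2505 - 2*(-35 + 18)) = sqrt(2505 - 2*(-17)) = sqrt(2505 + 34) = sqrt(2539)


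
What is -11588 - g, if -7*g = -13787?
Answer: -94903/7 ≈ -13558.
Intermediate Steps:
g = 13787/7 (g = -⅐*(-13787) = 13787/7 ≈ 1969.6)
-11588 - g = -11588 - 1*13787/7 = -11588 - 13787/7 = -94903/7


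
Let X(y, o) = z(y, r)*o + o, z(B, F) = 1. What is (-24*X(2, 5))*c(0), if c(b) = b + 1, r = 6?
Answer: -240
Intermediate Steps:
c(b) = 1 + b
X(y, o) = 2*o (X(y, o) = 1*o + o = o + o = 2*o)
(-24*X(2, 5))*c(0) = (-48*5)*(1 + 0) = -24*10*1 = -240*1 = -240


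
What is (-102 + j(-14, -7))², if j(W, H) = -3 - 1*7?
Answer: 12544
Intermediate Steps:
j(W, H) = -10 (j(W, H) = -3 - 7 = -10)
(-102 + j(-14, -7))² = (-102 - 10)² = (-112)² = 12544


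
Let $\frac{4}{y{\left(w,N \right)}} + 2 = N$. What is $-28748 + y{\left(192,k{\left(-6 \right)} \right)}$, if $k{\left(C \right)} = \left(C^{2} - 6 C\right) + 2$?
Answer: $- \frac{517463}{18} \approx -28748.0$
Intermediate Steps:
$k{\left(C \right)} = 2 + C^{2} - 6 C$
$y{\left(w,N \right)} = \frac{4}{-2 + N}$
$-28748 + y{\left(192,k{\left(-6 \right)} \right)} = -28748 + \frac{4}{-2 + \left(2 + \left(-6\right)^{2} - -36\right)} = -28748 + \frac{4}{-2 + \left(2 + 36 + 36\right)} = -28748 + \frac{4}{-2 + 74} = -28748 + \frac{4}{72} = -28748 + 4 \cdot \frac{1}{72} = -28748 + \frac{1}{18} = - \frac{517463}{18}$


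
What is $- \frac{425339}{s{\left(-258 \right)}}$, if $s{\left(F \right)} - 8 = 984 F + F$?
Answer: $\frac{425339}{254122} \approx 1.6738$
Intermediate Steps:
$s{\left(F \right)} = 8 + 985 F$ ($s{\left(F \right)} = 8 + \left(984 F + F\right) = 8 + 985 F$)
$- \frac{425339}{s{\left(-258 \right)}} = - \frac{425339}{8 + 985 \left(-258\right)} = - \frac{425339}{8 - 254130} = - \frac{425339}{-254122} = \left(-425339\right) \left(- \frac{1}{254122}\right) = \frac{425339}{254122}$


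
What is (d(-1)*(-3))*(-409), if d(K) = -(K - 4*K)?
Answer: -3681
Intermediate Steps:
d(K) = 3*K (d(K) = -(-3)*K = 3*K)
(d(-1)*(-3))*(-409) = ((3*(-1))*(-3))*(-409) = -3*(-3)*(-409) = 9*(-409) = -3681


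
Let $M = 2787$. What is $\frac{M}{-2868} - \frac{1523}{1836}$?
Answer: $- \frac{197602}{109701} \approx -1.8013$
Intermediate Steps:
$\frac{M}{-2868} - \frac{1523}{1836} = \frac{2787}{-2868} - \frac{1523}{1836} = 2787 \left(- \frac{1}{2868}\right) - \frac{1523}{1836} = - \frac{929}{956} - \frac{1523}{1836} = - \frac{197602}{109701}$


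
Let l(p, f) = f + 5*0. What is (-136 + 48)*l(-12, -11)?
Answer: 968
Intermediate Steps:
l(p, f) = f (l(p, f) = f + 0 = f)
(-136 + 48)*l(-12, -11) = (-136 + 48)*(-11) = -88*(-11) = 968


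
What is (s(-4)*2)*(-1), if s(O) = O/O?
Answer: -2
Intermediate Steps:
s(O) = 1
(s(-4)*2)*(-1) = (1*2)*(-1) = 2*(-1) = -2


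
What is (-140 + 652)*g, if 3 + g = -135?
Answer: -70656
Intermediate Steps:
g = -138 (g = -3 - 135 = -138)
(-140 + 652)*g = (-140 + 652)*(-138) = 512*(-138) = -70656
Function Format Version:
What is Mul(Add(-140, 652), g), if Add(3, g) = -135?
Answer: -70656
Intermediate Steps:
g = -138 (g = Add(-3, -135) = -138)
Mul(Add(-140, 652), g) = Mul(Add(-140, 652), -138) = Mul(512, -138) = -70656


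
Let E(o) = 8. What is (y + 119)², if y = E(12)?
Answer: 16129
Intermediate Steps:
y = 8
(y + 119)² = (8 + 119)² = 127² = 16129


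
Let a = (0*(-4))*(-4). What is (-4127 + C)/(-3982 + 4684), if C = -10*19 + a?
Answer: -1439/234 ≈ -6.1496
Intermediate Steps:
a = 0 (a = 0*(-4) = 0)
C = -190 (C = -10*19 + 0 = -190 + 0 = -190)
(-4127 + C)/(-3982 + 4684) = (-4127 - 190)/(-3982 + 4684) = -4317/702 = -4317*1/702 = -1439/234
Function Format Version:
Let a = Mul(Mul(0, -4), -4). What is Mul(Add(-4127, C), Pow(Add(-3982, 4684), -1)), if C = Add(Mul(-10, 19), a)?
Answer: Rational(-1439, 234) ≈ -6.1496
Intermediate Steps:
a = 0 (a = Mul(0, -4) = 0)
C = -190 (C = Add(Mul(-10, 19), 0) = Add(-190, 0) = -190)
Mul(Add(-4127, C), Pow(Add(-3982, 4684), -1)) = Mul(Add(-4127, -190), Pow(Add(-3982, 4684), -1)) = Mul(-4317, Pow(702, -1)) = Mul(-4317, Rational(1, 702)) = Rational(-1439, 234)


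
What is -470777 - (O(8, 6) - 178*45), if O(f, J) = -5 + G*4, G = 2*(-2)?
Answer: -462746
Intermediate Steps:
G = -4
O(f, J) = -21 (O(f, J) = -5 - 4*4 = -5 - 16 = -21)
-470777 - (O(8, 6) - 178*45) = -470777 - (-21 - 178*45) = -470777 - (-21 - 8010) = -470777 - 1*(-8031) = -470777 + 8031 = -462746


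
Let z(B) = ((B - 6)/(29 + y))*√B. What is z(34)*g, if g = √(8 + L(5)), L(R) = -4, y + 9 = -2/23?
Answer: 644*√34/229 ≈ 16.398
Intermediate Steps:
y = -209/23 (y = -9 - 2/23 = -209/23 ≈ -9.0870)
z(B) = √B*(-69/229 + 23*B/458) (z(B) = ((B - 6)/(29 - 209/23))*√B = ((-6 + B)/(458/23))*√B = ((-6 + B)*(23/458))*√B = (-69/229 + 23*B/458)*√B = √B*(-69/229 + 23*B/458))
g = 2 (g = √(8 - 4) = √4 = 2)
z(34)*g = (23*√34*(-6 + 34)/458)*2 = ((23/458)*√34*28)*2 = (322*√34/229)*2 = 644*√34/229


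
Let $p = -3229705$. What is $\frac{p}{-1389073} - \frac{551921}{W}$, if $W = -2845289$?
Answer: $\frac{9956102668978}{3952314127097} \approx 2.5191$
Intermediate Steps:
$\frac{p}{-1389073} - \frac{551921}{W} = - \frac{3229705}{-1389073} - \frac{551921}{-2845289} = \left(-3229705\right) \left(- \frac{1}{1389073}\right) - - \frac{551921}{2845289} = \frac{3229705}{1389073} + \frac{551921}{2845289} = \frac{9956102668978}{3952314127097}$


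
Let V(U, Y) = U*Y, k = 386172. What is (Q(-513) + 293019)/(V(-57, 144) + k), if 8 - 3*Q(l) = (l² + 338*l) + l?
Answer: 789803/1133892 ≈ 0.69654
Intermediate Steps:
Q(l) = 8/3 - 113*l - l²/3 (Q(l) = 8/3 - ((l² + 338*l) + l)/3 = 8/3 - (l² + 339*l)/3 = 8/3 + (-113*l - l²/3) = 8/3 - 113*l - l²/3)
(Q(-513) + 293019)/(V(-57, 144) + k) = ((8/3 - 113*(-513) - ⅓*(-513)²) + 293019)/(-57*144 + 386172) = ((8/3 + 57969 - ⅓*263169) + 293019)/(-8208 + 386172) = ((8/3 + 57969 - 87723) + 293019)/377964 = (-89254/3 + 293019)*(1/377964) = (789803/3)*(1/377964) = 789803/1133892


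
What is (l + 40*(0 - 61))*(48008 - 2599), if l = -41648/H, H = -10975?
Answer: -1214116416968/10975 ≈ -1.1063e+8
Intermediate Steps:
l = 41648/10975 (l = -41648/(-10975) = -41648*(-1/10975) = 41648/10975 ≈ 3.7948)
(l + 40*(0 - 61))*(48008 - 2599) = (41648/10975 + 40*(0 - 61))*(48008 - 2599) = (41648/10975 + 40*(-61))*45409 = (41648/10975 - 2440)*45409 = -26737352/10975*45409 = -1214116416968/10975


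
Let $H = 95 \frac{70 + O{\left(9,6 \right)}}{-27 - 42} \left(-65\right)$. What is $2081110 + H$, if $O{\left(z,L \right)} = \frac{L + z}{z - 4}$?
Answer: $\frac{144047365}{69} \approx 2.0876 \cdot 10^{6}$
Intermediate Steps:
$O{\left(z,L \right)} = \frac{L + z}{-4 + z}$
$H = \frac{450775}{69}$ ($H = 95 \frac{70 + \frac{6 + 9}{-4 + 9}}{-27 - 42} \left(-65\right) = 95 \frac{70 + \frac{1}{5} \cdot 15}{-69} \left(-65\right) = 95 \left(70 + \frac{1}{5} \cdot 15\right) \left(- \frac{1}{69}\right) \left(-65\right) = 95 \left(70 + 3\right) \left(- \frac{1}{69}\right) \left(-65\right) = 95 \cdot 73 \left(- \frac{1}{69}\right) \left(-65\right) = 95 \left(- \frac{73}{69}\right) \left(-65\right) = \left(- \frac{6935}{69}\right) \left(-65\right) = \frac{450775}{69} \approx 6533.0$)
$2081110 + H = 2081110 + \frac{450775}{69} = \frac{144047365}{69}$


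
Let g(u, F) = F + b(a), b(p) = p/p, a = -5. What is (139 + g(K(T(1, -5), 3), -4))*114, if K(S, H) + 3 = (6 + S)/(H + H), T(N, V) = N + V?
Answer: 15504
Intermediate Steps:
K(S, H) = -3 + (6 + S)/(2*H) (K(S, H) = -3 + (6 + S)/(H + H) = -3 + (6 + S)/((2*H)) = -3 + (6 + S)*(1/(2*H)) = -3 + (6 + S)/(2*H))
b(p) = 1
g(u, F) = 1 + F (g(u, F) = F + 1 = 1 + F)
(139 + g(K(T(1, -5), 3), -4))*114 = (139 + (1 - 4))*114 = (139 - 3)*114 = 136*114 = 15504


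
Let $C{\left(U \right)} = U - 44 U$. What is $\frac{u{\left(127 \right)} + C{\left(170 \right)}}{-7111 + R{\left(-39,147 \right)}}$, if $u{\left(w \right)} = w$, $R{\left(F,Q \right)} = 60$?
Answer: $\frac{653}{641} \approx 1.0187$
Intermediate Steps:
$C{\left(U \right)} = - 43 U$ ($C{\left(U \right)} = U - 44 U = - 43 U$)
$\frac{u{\left(127 \right)} + C{\left(170 \right)}}{-7111 + R{\left(-39,147 \right)}} = \frac{127 - 7310}{-7111 + 60} = \frac{127 - 7310}{-7051} = \left(-7183\right) \left(- \frac{1}{7051}\right) = \frac{653}{641}$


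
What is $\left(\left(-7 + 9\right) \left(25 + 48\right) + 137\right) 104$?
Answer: $29432$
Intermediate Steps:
$\left(\left(-7 + 9\right) \left(25 + 48\right) + 137\right) 104 = \left(2 \cdot 73 + 137\right) 104 = \left(146 + 137\right) 104 = 283 \cdot 104 = 29432$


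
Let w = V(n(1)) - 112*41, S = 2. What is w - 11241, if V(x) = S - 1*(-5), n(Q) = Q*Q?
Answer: -15826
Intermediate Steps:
n(Q) = Q**2
V(x) = 7 (V(x) = 2 - 1*(-5) = 2 + 5 = 7)
w = -4585 (w = 7 - 112*41 = 7 - 4592 = -4585)
w - 11241 = -4585 - 11241 = -15826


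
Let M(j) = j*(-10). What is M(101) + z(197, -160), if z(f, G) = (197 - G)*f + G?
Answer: 69159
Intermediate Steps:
z(f, G) = G + f*(197 - G) (z(f, G) = f*(197 - G) + G = G + f*(197 - G))
M(j) = -10*j
M(101) + z(197, -160) = -10*101 + (-160 + 197*197 - 1*(-160)*197) = -1010 + (-160 + 38809 + 31520) = -1010 + 70169 = 69159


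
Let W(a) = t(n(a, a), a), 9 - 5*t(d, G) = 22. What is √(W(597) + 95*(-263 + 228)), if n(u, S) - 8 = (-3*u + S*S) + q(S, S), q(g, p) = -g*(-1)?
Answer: I*√83190/5 ≈ 57.685*I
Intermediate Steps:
q(g, p) = g
n(u, S) = 8 + S + S² - 3*u (n(u, S) = 8 + ((-3*u + S*S) + S) = 8 + ((-3*u + S²) + S) = 8 + ((S² - 3*u) + S) = 8 + (S + S² - 3*u) = 8 + S + S² - 3*u)
t(d, G) = -13/5 (t(d, G) = 9/5 - ⅕*22 = 9/5 - 22/5 = -13/5)
W(a) = -13/5
√(W(597) + 95*(-263 + 228)) = √(-13/5 + 95*(-263 + 228)) = √(-13/5 + 95*(-35)) = √(-13/5 - 3325) = √(-16638/5) = I*√83190/5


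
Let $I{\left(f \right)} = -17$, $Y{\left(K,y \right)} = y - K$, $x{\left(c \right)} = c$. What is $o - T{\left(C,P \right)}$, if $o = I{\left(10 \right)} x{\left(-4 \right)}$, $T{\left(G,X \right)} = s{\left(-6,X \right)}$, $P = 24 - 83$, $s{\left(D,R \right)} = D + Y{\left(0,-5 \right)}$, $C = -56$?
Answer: $79$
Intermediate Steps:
$s{\left(D,R \right)} = -5 + D$ ($s{\left(D,R \right)} = D - 5 = -5 + D$)
$P = -59$
$T{\left(G,X \right)} = -11$ ($T{\left(G,X \right)} = -5 - 6 = -11$)
$o = 68$ ($o = \left(-17\right) \left(-4\right) = 68$)
$o - T{\left(C,P \right)} = 68 - -11 = 68 + 11 = 79$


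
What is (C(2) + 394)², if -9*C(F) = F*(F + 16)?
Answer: 152100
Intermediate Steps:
C(F) = -F*(16 + F)/9 (C(F) = -F*(F + 16)/9 = -F*(16 + F)/9)
(C(2) + 394)² = (-⅑*2*(16 + 2) + 394)² = (-⅑*2*18 + 394)² = (-4 + 394)² = 390² = 152100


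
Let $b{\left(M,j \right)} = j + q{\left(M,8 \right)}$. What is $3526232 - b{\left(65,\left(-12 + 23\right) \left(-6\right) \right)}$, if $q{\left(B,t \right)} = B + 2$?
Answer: $3526231$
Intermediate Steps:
$q{\left(B,t \right)} = 2 + B$
$b{\left(M,j \right)} = 2 + M + j$ ($b{\left(M,j \right)} = j + \left(2 + M\right) = 2 + M + j$)
$3526232 - b{\left(65,\left(-12 + 23\right) \left(-6\right) \right)} = 3526232 - \left(2 + 65 + \left(-12 + 23\right) \left(-6\right)\right) = 3526232 - \left(2 + 65 + 11 \left(-6\right)\right) = 3526232 - \left(2 + 65 - 66\right) = 3526232 - 1 = 3526231$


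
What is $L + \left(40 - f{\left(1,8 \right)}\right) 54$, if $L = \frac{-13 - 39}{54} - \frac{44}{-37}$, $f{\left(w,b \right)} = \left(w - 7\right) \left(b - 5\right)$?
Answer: $\frac{3129094}{999} \approx 3132.2$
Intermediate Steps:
$f{\left(w,b \right)} = \left(-7 + w\right) \left(-5 + b\right)$
$L = \frac{226}{999}$ ($L = \left(-13 - 39\right) \frac{1}{54} - - \frac{44}{37} = \left(-52\right) \frac{1}{54} + \frac{44}{37} = - \frac{26}{27} + \frac{44}{37} = \frac{226}{999} \approx 0.22623$)
$L + \left(40 - f{\left(1,8 \right)}\right) 54 = \frac{226}{999} + \left(40 - \left(35 - 56 - 5 + 8 \cdot 1\right)\right) 54 = \frac{226}{999} + \left(40 - \left(35 - 56 - 5 + 8\right)\right) 54 = \frac{226}{999} + \left(40 - -18\right) 54 = \frac{226}{999} + \left(40 + 18\right) 54 = \frac{226}{999} + 58 \cdot 54 = \frac{226}{999} + 3132 = \frac{3129094}{999}$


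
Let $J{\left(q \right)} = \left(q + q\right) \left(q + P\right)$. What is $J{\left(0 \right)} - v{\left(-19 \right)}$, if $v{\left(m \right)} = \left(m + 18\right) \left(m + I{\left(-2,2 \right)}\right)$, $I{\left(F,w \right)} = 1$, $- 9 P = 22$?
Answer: $-18$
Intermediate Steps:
$P = - \frac{22}{9}$ ($P = \left(- \frac{1}{9}\right) 22 = - \frac{22}{9} \approx -2.4444$)
$v{\left(m \right)} = \left(1 + m\right) \left(18 + m\right)$ ($v{\left(m \right)} = \left(m + 18\right) \left(m + 1\right) = \left(18 + m\right) \left(1 + m\right) = \left(1 + m\right) \left(18 + m\right)$)
$J{\left(q \right)} = 2 q \left(- \frac{22}{9} + q\right)$ ($J{\left(q \right)} = \left(q + q\right) \left(q - \frac{22}{9}\right) = 2 q \left(- \frac{22}{9} + q\right)$)
$J{\left(0 \right)} - v{\left(-19 \right)} = \frac{2}{9} \cdot 0 \left(-22 + 9 \cdot 0\right) - \left(18 + \left(-19\right)^{2} + 19 \left(-19\right)\right) = \frac{2}{9} \cdot 0 \left(-22 + 0\right) - \left(18 + 361 - 361\right) = \frac{2}{9} \cdot 0 \left(-22\right) - 18 = 0 - 18 = -18$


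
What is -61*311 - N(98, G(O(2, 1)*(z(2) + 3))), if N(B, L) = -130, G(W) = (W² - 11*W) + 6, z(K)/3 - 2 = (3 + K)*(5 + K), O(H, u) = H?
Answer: -18841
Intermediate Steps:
z(K) = 6 + 3*(3 + K)*(5 + K) (z(K) = 6 + 3*((3 + K)*(5 + K)) = 6 + 3*(3 + K)*(5 + K))
G(W) = 6 + W² - 11*W
-61*311 - N(98, G(O(2, 1)*(z(2) + 3))) = -61*311 - 1*(-130) = -18971 + 130 = -18841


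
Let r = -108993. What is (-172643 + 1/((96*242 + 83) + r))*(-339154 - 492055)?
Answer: 12294999946358595/85678 ≈ 1.4350e+11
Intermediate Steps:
(-172643 + 1/((96*242 + 83) + r))*(-339154 - 492055) = (-172643 + 1/((96*242 + 83) - 108993))*(-339154 - 492055) = (-172643 + 1/((23232 + 83) - 108993))*(-831209) = (-172643 + 1/(23315 - 108993))*(-831209) = (-172643 + 1/(-85678))*(-831209) = (-172643 - 1/85678)*(-831209) = -14791706955/85678*(-831209) = 12294999946358595/85678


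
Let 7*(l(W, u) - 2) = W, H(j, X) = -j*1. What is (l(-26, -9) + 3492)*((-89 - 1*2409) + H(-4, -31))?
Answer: -60933408/7 ≈ -8.7048e+6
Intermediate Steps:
H(j, X) = -j
l(W, u) = 2 + W/7
(l(-26, -9) + 3492)*((-89 - 1*2409) + H(-4, -31)) = ((2 + (⅐)*(-26)) + 3492)*((-89 - 1*2409) - 1*(-4)) = ((2 - 26/7) + 3492)*((-89 - 2409) + 4) = (-12/7 + 3492)*(-2498 + 4) = (24432/7)*(-2494) = -60933408/7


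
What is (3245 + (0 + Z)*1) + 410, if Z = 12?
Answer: 3667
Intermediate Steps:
(3245 + (0 + Z)*1) + 410 = (3245 + (0 + 12)*1) + 410 = (3245 + 12*1) + 410 = (3245 + 12) + 410 = 3257 + 410 = 3667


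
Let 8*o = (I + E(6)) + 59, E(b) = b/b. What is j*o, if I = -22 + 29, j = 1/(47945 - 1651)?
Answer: 67/370352 ≈ 0.00018091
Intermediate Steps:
j = 1/46294 ≈ 2.1601e-5
E(b) = 1
I = 7
o = 67/8 (o = ((7 + 1) + 59)/8 = (8 + 59)/8 = (⅛)*67 = 67/8 ≈ 8.3750)
j*o = (1/46294)*(67/8) = 67/370352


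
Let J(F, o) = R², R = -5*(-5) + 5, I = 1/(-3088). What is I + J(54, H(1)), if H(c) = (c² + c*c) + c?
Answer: 2779199/3088 ≈ 900.00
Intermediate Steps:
I = -1/3088 ≈ -0.00032383
H(c) = c + 2*c² (H(c) = (c² + c²) + c = 2*c² + c = c + 2*c²)
R = 30 (R = 25 + 5 = 30)
J(F, o) = 900 (J(F, o) = 30² = 900)
I + J(54, H(1)) = -1/3088 + 900 = 2779199/3088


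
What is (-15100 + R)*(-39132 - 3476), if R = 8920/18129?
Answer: 11663470459840/18129 ≈ 6.4336e+8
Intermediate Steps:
R = 8920/18129 (R = 8920*(1/18129) = 8920/18129 ≈ 0.49203)
(-15100 + R)*(-39132 - 3476) = (-15100 + 8920/18129)*(-39132 - 3476) = -273738980/18129*(-42608) = 11663470459840/18129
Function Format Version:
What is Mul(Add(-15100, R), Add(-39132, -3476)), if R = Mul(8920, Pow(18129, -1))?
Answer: Rational(11663470459840, 18129) ≈ 6.4336e+8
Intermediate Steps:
R = Rational(8920, 18129) (R = Mul(8920, Rational(1, 18129)) = Rational(8920, 18129) ≈ 0.49203)
Mul(Add(-15100, R), Add(-39132, -3476)) = Mul(Add(-15100, Rational(8920, 18129)), Add(-39132, -3476)) = Mul(Rational(-273738980, 18129), -42608) = Rational(11663470459840, 18129)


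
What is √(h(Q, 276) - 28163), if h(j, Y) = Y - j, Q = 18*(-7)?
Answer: I*√27761 ≈ 166.62*I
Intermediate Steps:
Q = -126
√(h(Q, 276) - 28163) = √((276 - 1*(-126)) - 28163) = √((276 + 126) - 28163) = √(402 - 28163) = √(-27761) = I*√27761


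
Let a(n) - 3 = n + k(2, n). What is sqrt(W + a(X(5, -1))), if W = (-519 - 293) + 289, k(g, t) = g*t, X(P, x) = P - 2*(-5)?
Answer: 5*I*sqrt(19) ≈ 21.794*I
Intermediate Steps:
X(P, x) = 10 + P (X(P, x) = P + 10 = 10 + P)
a(n) = 3 + 3*n (a(n) = 3 + (n + 2*n) = 3 + 3*n)
W = -523 (W = -812 + 289 = -523)
sqrt(W + a(X(5, -1))) = sqrt(-523 + (3 + 3*(10 + 5))) = sqrt(-523 + (3 + 3*15)) = sqrt(-523 + (3 + 45)) = sqrt(-523 + 48) = sqrt(-475) = 5*I*sqrt(19)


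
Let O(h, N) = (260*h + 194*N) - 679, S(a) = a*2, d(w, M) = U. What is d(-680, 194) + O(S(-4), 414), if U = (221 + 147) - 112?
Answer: 77813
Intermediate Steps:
U = 256 (U = 368 - 112 = 256)
d(w, M) = 256
S(a) = 2*a
O(h, N) = -679 + 194*N + 260*h (O(h, N) = (194*N + 260*h) - 679 = -679 + 194*N + 260*h)
d(-680, 194) + O(S(-4), 414) = 256 + (-679 + 194*414 + 260*(2*(-4))) = 256 + (-679 + 80316 + 260*(-8)) = 256 + (-679 + 80316 - 2080) = 256 + 77557 = 77813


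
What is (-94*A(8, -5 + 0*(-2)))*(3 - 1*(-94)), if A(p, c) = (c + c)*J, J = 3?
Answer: 273540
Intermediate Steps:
A(p, c) = 6*c (A(p, c) = (c + c)*3 = (2*c)*3 = 6*c)
(-94*A(8, -5 + 0*(-2)))*(3 - 1*(-94)) = (-564*(-5 + 0*(-2)))*(3 - 1*(-94)) = (-564*(-5 + 0))*(3 + 94) = -564*(-5)*97 = -94*(-30)*97 = 2820*97 = 273540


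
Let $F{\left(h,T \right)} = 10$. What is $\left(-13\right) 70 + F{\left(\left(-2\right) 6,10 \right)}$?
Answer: $-900$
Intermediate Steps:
$\left(-13\right) 70 + F{\left(\left(-2\right) 6,10 \right)} = \left(-13\right) 70 + 10 = -910 + 10 = -900$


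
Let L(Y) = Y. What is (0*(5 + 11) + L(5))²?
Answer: 25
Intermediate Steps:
(0*(5 + 11) + L(5))² = (0*(5 + 11) + 5)² = (0*16 + 5)² = (0 + 5)² = 5² = 25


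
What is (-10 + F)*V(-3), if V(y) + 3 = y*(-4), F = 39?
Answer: 261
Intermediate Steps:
V(y) = -3 - 4*y (V(y) = -3 + y*(-4) = -3 - 4*y)
(-10 + F)*V(-3) = (-10 + 39)*(-3 - 4*(-3)) = 29*(-3 + 12) = 29*9 = 261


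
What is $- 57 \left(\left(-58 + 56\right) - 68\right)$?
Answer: $3990$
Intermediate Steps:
$- 57 \left(\left(-58 + 56\right) - 68\right) = - 57 \left(-2 - 68\right) = \left(-57\right) \left(-70\right) = 3990$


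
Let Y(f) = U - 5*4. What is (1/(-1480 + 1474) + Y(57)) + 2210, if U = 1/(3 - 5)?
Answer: 6568/3 ≈ 2189.3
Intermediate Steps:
U = -½ (U = 1/(-2) = -½ ≈ -0.50000)
Y(f) = -41/2 (Y(f) = -½ - 5*4 = -½ - 20 = -41/2)
(1/(-1480 + 1474) + Y(57)) + 2210 = (1/(-1480 + 1474) - 41/2) + 2210 = (1/(-6) - 41/2) + 2210 = (-⅙ - 41/2) + 2210 = -62/3 + 2210 = 6568/3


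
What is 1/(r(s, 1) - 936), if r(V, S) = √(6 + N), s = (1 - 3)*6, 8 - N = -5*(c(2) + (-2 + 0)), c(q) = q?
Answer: -468/438041 - √14/876082 ≈ -0.0010727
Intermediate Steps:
N = 8 (N = 8 - (-5)*(2 + (-2 + 0)) = 8 - (-5)*(2 - 2) = 8 - (-5)*0 = 8 - 1*0 = 8 + 0 = 8)
s = -12 (s = -2*6 = -12)
r(V, S) = √14 (r(V, S) = √(6 + 8) = √14)
1/(r(s, 1) - 936) = 1/(√14 - 936) = 1/(-936 + √14)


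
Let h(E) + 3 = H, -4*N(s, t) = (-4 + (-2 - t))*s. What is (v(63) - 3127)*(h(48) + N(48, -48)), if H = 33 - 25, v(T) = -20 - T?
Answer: 1601790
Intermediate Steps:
N(s, t) = -s*(-6 - t)/4 (N(s, t) = -(-4 + (-2 - t))*s/4 = -(-6 - t)*s/4 = -s*(-6 - t)/4)
H = 8
h(E) = 5 (h(E) = -3 + 8 = 5)
(v(63) - 3127)*(h(48) + N(48, -48)) = ((-20 - 1*63) - 3127)*(5 + (¼)*48*(6 - 48)) = ((-20 - 63) - 3127)*(5 + (¼)*48*(-42)) = (-83 - 3127)*(5 - 504) = -3210*(-499) = 1601790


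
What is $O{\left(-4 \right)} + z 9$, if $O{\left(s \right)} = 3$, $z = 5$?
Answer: $48$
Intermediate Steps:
$O{\left(-4 \right)} + z 9 = 3 + 5 \cdot 9 = 3 + 45 = 48$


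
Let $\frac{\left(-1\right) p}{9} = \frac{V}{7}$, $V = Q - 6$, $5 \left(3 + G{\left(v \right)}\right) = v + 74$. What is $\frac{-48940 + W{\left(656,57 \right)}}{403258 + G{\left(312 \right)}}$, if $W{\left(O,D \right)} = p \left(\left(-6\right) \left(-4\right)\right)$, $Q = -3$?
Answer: $- \frac{1703180}{14116627} \approx -0.12065$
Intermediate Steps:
$G{\left(v \right)} = \frac{59}{5} + \frac{v}{5}$ ($G{\left(v \right)} = -3 + \frac{v + 74}{5} = -3 + \frac{74 + v}{5} = -3 + \left(\frac{74}{5} + \frac{v}{5}\right) = \frac{59}{5} + \frac{v}{5}$)
$V = -9$ ($V = -3 - 6 = -9$)
$p = \frac{81}{7}$ ($p = - 9 \left(- \frac{9}{7}\right) = - 9 \left(\left(-9\right) \frac{1}{7}\right) = \left(-9\right) \left(- \frac{9}{7}\right) = \frac{81}{7} \approx 11.571$)
$W{\left(O,D \right)} = \frac{1944}{7}$ ($W{\left(O,D \right)} = \frac{81 \left(\left(-6\right) \left(-4\right)\right)}{7} = \frac{81}{7} \cdot 24 = \frac{1944}{7}$)
$\frac{-48940 + W{\left(656,57 \right)}}{403258 + G{\left(312 \right)}} = \frac{-48940 + \frac{1944}{7}}{403258 + \left(\frac{59}{5} + \frac{1}{5} \cdot 312\right)} = - \frac{340636}{7 \left(403258 + \left(\frac{59}{5} + \frac{312}{5}\right)\right)} = - \frac{340636}{7 \left(403258 + \frac{371}{5}\right)} = - \frac{340636}{7 \cdot \frac{2016661}{5}} = \left(- \frac{340636}{7}\right) \frac{5}{2016661} = - \frac{1703180}{14116627}$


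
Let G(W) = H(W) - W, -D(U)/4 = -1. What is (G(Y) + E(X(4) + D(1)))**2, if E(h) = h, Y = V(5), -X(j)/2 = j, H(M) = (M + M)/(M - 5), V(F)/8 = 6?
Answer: 4579600/1849 ≈ 2476.8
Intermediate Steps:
V(F) = 48 (V(F) = 8*6 = 48)
D(U) = 4 (D(U) = -4*(-1) = 4)
H(M) = 2*M/(-5 + M) (H(M) = (2*M)/(-5 + M) = 2*M/(-5 + M))
X(j) = -2*j
Y = 48
G(W) = -W + 2*W/(-5 + W) (G(W) = 2*W/(-5 + W) - W = -W + 2*W/(-5 + W))
(G(Y) + E(X(4) + D(1)))**2 = (48*(7 - 1*48)/(-5 + 48) + (-2*4 + 4))**2 = (48*(7 - 48)/43 + (-8 + 4))**2 = (48*(1/43)*(-41) - 4)**2 = (-1968/43 - 4)**2 = (-2140/43)**2 = 4579600/1849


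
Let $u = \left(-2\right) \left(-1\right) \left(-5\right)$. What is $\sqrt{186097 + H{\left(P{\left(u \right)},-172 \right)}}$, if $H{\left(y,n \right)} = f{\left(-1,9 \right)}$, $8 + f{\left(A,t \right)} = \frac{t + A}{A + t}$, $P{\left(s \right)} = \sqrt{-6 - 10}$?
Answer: $\sqrt{186090} \approx 431.38$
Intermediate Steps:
$u = -10$ ($u = 2 \left(-5\right) = -10$)
$P{\left(s \right)} = 4 i$ ($P{\left(s \right)} = \sqrt{-16} = 4 i$)
$f{\left(A,t \right)} = -7$ ($f{\left(A,t \right)} = -8 + \frac{t + A}{A + t} = -8 + \frac{A + t}{A + t} = -8 + 1 = -7$)
$H{\left(y,n \right)} = -7$
$\sqrt{186097 + H{\left(P{\left(u \right)},-172 \right)}} = \sqrt{186097 - 7} = \sqrt{186090}$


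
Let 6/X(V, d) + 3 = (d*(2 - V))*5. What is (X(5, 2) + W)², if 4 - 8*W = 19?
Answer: 32761/7744 ≈ 4.2305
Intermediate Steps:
W = -15/8 (W = ½ - ⅛*19 = ½ - 19/8 = -15/8 ≈ -1.8750)
X(V, d) = 6/(-3 + 5*d*(2 - V)) (X(V, d) = 6/(-3 + (d*(2 - V))*5) = 6/(-3 + 5*d*(2 - V)))
(X(5, 2) + W)² = (-6/(3 - 10*2 + 5*5*2) - 15/8)² = (-6/(3 - 20 + 50) - 15/8)² = (-6/33 - 15/8)² = (-6*1/33 - 15/8)² = (-2/11 - 15/8)² = (-181/88)² = 32761/7744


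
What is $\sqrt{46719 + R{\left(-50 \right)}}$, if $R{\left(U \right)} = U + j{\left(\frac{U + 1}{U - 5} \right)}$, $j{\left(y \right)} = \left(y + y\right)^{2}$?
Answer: $\frac{\sqrt{141183329}}{55} \approx 216.04$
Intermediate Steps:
$j{\left(y \right)} = 4 y^{2}$ ($j{\left(y \right)} = \left(2 y\right)^{2} = 4 y^{2}$)
$R{\left(U \right)} = U + \frac{4 \left(1 + U\right)^{2}}{\left(-5 + U\right)^{2}}$ ($R{\left(U \right)} = U + 4 \left(\frac{U + 1}{U - 5}\right)^{2} = U + 4 \left(\frac{1 + U}{-5 + U}\right)^{2} = U + 4 \frac{\left(1 + U\right)^{2}}{\left(-5 + U\right)^{2}} = U + \frac{4 \left(1 + U\right)^{2}}{\left(-5 + U\right)^{2}}$)
$\sqrt{46719 + R{\left(-50 \right)}} = \sqrt{46719 - \left(50 - \frac{4 \left(1 - 50\right)^{2}}{\left(-5 - 50\right)^{2}}\right)} = \sqrt{46719 - \left(50 - \frac{4 \left(-49\right)^{2}}{3025}\right)} = \sqrt{46719 - \left(50 - \frac{9604}{3025}\right)} = \sqrt{46719 + \left(-50 + \frac{9604}{3025}\right)} = \sqrt{46719 - \frac{141646}{3025}} = \sqrt{\frac{141183329}{3025}} = \frac{\sqrt{141183329}}{55}$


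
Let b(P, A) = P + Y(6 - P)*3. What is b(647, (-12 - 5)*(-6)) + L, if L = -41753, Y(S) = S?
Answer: -43029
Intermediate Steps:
b(P, A) = 18 - 2*P (b(P, A) = P + (6 - P)*3 = P + (18 - 3*P) = 18 - 2*P)
b(647, (-12 - 5)*(-6)) + L = (18 - 2*647) - 41753 = (18 - 1294) - 41753 = -1276 - 41753 = -43029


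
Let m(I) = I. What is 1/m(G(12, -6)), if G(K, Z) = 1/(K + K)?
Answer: 24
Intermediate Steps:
G(K, Z) = 1/(2*K)
1/m(G(12, -6)) = 1/((1/2)/12) = 1/((1/2)*(1/12)) = 1/(1/24) = 24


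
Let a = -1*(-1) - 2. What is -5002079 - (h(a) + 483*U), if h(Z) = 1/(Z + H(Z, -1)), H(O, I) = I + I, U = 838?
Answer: -16220498/3 ≈ -5.4068e+6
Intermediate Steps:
H(O, I) = 2*I
a = -1 (a = 1 - 2 = -1)
h(Z) = 1/(-2 + Z) (h(Z) = 1/(Z + 2*(-1)) = 1/(Z - 2) = 1/(-2 + Z))
-5002079 - (h(a) + 483*U) = -5002079 - (1/(-2 - 1) + 483*838) = -5002079 - (1/(-3) + 404754) = -5002079 - (-⅓ + 404754) = -5002079 - 1*1214261/3 = -5002079 - 1214261/3 = -16220498/3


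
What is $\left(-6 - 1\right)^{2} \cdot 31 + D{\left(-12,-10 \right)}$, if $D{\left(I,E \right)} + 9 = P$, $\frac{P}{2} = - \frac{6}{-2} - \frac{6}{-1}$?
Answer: $1528$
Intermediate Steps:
$P = 18$ ($P = 2 \left(- \frac{6}{-2} - \frac{6}{-1}\right) = 2 \left(\left(-6\right) \left(- \frac{1}{2}\right) - -6\right) = 2 \left(3 + 6\right) = 2 \cdot 9 = 18$)
$D{\left(I,E \right)} = 9$ ($D{\left(I,E \right)} = -9 + 18 = 9$)
$\left(-6 - 1\right)^{2} \cdot 31 + D{\left(-12,-10 \right)} = \left(-6 - 1\right)^{2} \cdot 31 + 9 = \left(-7\right)^{2} \cdot 31 + 9 = 49 \cdot 31 + 9 = 1519 + 9 = 1528$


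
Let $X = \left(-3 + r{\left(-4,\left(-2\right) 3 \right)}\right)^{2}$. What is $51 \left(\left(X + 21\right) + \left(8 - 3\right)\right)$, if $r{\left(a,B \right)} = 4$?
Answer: $1377$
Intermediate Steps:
$X = 1$ ($X = \left(-3 + 4\right)^{2} = 1^{2} = 1$)
$51 \left(\left(X + 21\right) + \left(8 - 3\right)\right) = 51 \left(\left(1 + 21\right) + \left(8 - 3\right)\right) = 51 \left(22 + 5\right) = 51 \cdot 27 = 1377$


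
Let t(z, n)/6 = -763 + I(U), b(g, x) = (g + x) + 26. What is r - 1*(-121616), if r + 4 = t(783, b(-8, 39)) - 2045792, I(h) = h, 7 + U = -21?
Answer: -1928926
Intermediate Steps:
U = -28 (U = -7 - 21 = -28)
b(g, x) = 26 + g + x
t(z, n) = -4746 (t(z, n) = 6*(-763 - 28) = 6*(-791) = -4746)
r = -2050542 (r = -4 + (-4746 - 2045792) = -4 - 2050538 = -2050542)
r - 1*(-121616) = -2050542 - 1*(-121616) = -2050542 + 121616 = -1928926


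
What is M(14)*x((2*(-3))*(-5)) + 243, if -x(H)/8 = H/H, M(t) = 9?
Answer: 171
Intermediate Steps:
x(H) = -8 (x(H) = -8*H/H = -8*1 = -8)
M(14)*x((2*(-3))*(-5)) + 243 = 9*(-8) + 243 = -72 + 243 = 171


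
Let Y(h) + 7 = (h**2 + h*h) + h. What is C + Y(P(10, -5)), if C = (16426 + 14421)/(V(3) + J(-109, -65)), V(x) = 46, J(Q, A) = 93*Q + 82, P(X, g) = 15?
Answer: 4553275/10009 ≈ 454.92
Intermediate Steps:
J(Q, A) = 82 + 93*Q
Y(h) = -7 + h + 2*h**2 (Y(h) = -7 + ((h**2 + h*h) + h) = -7 + ((h**2 + h**2) + h) = -7 + (2*h**2 + h) = -7 + (h + 2*h**2) = -7 + h + 2*h**2)
C = -30847/10009 (C = (16426 + 14421)/(46 + (82 + 93*(-109))) = 30847/(46 + (82 - 10137)) = 30847/(46 - 10055) = 30847/(-10009) = 30847*(-1/10009) = -30847/10009 ≈ -3.0819)
C + Y(P(10, -5)) = -30847/10009 + (-7 + 15 + 2*15**2) = -30847/10009 + (-7 + 15 + 2*225) = -30847/10009 + (-7 + 15 + 450) = -30847/10009 + 458 = 4553275/10009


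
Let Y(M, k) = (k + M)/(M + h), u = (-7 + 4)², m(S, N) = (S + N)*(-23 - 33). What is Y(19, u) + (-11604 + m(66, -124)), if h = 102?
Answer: -1011048/121 ≈ -8355.8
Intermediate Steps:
m(S, N) = -56*N - 56*S (m(S, N) = (N + S)*(-56) = -56*N - 56*S)
u = 9 (u = (-3)² = 9)
Y(M, k) = (M + k)/(102 + M) (Y(M, k) = (k + M)/(M + 102) = (M + k)/(102 + M))
Y(19, u) + (-11604 + m(66, -124)) = (19 + 9)/(102 + 19) + (-11604 + (-56*(-124) - 56*66)) = 28/121 + (-11604 + (6944 - 3696)) = (1/121)*28 + (-11604 + 3248) = 28/121 - 8356 = -1011048/121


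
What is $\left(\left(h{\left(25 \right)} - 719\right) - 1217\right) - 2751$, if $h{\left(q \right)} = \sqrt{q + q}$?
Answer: $-4687 + 5 \sqrt{2} \approx -4679.9$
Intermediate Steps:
$h{\left(q \right)} = \sqrt{2} \sqrt{q}$ ($h{\left(q \right)} = \sqrt{2 q} = \sqrt{2} \sqrt{q}$)
$\left(\left(h{\left(25 \right)} - 719\right) - 1217\right) - 2751 = \left(\left(\sqrt{2} \sqrt{25} - 719\right) - 1217\right) - 2751 = \left(\left(\sqrt{2} \cdot 5 - 719\right) - 1217\right) - 2751 = \left(\left(5 \sqrt{2} - 719\right) - 1217\right) - 2751 = \left(\left(-719 + 5 \sqrt{2}\right) - 1217\right) - 2751 = \left(-1936 + 5 \sqrt{2}\right) - 2751 = -4687 + 5 \sqrt{2}$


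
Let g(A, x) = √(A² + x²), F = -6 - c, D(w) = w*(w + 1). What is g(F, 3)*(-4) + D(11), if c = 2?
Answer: 132 - 4*√73 ≈ 97.824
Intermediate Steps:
D(w) = w*(1 + w)
F = -8 (F = -6 - 1*2 = -6 - 2 = -8)
g(F, 3)*(-4) + D(11) = √((-8)² + 3²)*(-4) + 11*(1 + 11) = √(64 + 9)*(-4) + 11*12 = √73*(-4) + 132 = -4*√73 + 132 = 132 - 4*√73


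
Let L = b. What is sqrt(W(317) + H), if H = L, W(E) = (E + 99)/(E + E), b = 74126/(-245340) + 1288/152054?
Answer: sqrt(7184291572452200509790)/140781693930 ≈ 0.60207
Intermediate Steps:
b = -391255603/1332318870 (b = 74126*(-1/245340) + 1288*(1/152054) = -37063/122670 + 92/10861 = -391255603/1332318870 ≈ -0.29366)
W(E) = (99 + E)/(2*E) (W(E) = (99 + E)/((2*E)) = (99 + E)*(1/(2*E)) = (99 + E)/(2*E))
L = -391255603/1332318870 ≈ -0.29366
H = -391255603/1332318870 ≈ -0.29366
sqrt(W(317) + H) = sqrt((1/2)*(99 + 317)/317 - 391255603/1332318870) = sqrt((1/2)*(1/317)*416 - 391255603/1332318870) = sqrt(208/317 - 391255603/1332318870) = sqrt(153094298809/422345081790) = sqrt(7184291572452200509790)/140781693930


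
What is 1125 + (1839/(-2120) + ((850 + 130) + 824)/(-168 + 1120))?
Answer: 284074219/252280 ≈ 1126.0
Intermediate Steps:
1125 + (1839/(-2120) + ((850 + 130) + 824)/(-168 + 1120)) = 1125 + (1839*(-1/2120) + (980 + 824)/952) = 1125 + (-1839/2120 + 1804*(1/952)) = 1125 + (-1839/2120 + 451/238) = 1125 + 259219/252280 = 284074219/252280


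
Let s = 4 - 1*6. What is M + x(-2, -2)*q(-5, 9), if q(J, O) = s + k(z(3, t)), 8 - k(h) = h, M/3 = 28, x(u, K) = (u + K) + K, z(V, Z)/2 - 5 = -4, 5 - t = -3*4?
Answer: 60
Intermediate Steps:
t = 17 (t = 5 - (-3)*4 = 5 - 1*(-12) = 5 + 12 = 17)
s = -2 (s = 4 - 6 = -2)
z(V, Z) = 2 (z(V, Z) = 10 + 2*(-4) = 10 - 8 = 2)
x(u, K) = u + 2*K (x(u, K) = (K + u) + K = u + 2*K)
M = 84 (M = 3*28 = 84)
k(h) = 8 - h
q(J, O) = 4 (q(J, O) = -2 + (8 - 1*2) = -2 + (8 - 2) = -2 + 6 = 4)
M + x(-2, -2)*q(-5, 9) = 84 + (-2 + 2*(-2))*4 = 84 + (-2 - 4)*4 = 84 - 6*4 = 84 - 24 = 60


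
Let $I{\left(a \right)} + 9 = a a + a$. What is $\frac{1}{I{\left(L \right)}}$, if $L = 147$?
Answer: $\frac{1}{21747} \approx 4.5983 \cdot 10^{-5}$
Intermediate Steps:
$I{\left(a \right)} = -9 + a + a^{2}$ ($I{\left(a \right)} = -9 + \left(a a + a\right) = -9 + \left(a^{2} + a\right) = -9 + \left(a + a^{2}\right) = -9 + a + a^{2}$)
$\frac{1}{I{\left(L \right)}} = \frac{1}{-9 + 147 + 147^{2}} = \frac{1}{-9 + 147 + 21609} = \frac{1}{21747}$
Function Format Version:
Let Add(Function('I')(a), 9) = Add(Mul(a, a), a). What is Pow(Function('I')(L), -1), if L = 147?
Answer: Rational(1, 21747) ≈ 4.5983e-5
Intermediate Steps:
Function('I')(a) = Add(-9, a, Pow(a, 2)) (Function('I')(a) = Add(-9, Add(Mul(a, a), a)) = Add(-9, Add(Pow(a, 2), a)) = Add(-9, Add(a, Pow(a, 2))) = Add(-9, a, Pow(a, 2)))
Pow(Function('I')(L), -1) = Pow(Add(-9, 147, Pow(147, 2)), -1) = Pow(Add(-9, 147, 21609), -1) = Pow(21747, -1) = Rational(1, 21747)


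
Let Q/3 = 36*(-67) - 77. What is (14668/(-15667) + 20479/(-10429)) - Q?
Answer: 1219567847716/163391143 ≈ 7464.1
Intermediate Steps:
Q = -7467 (Q = 3*(36*(-67) - 77) = 3*(-2412 - 77) = 3*(-2489) = -7467)
(14668/(-15667) + 20479/(-10429)) - Q = (14668/(-15667) + 20479/(-10429)) - 1*(-7467) = (14668*(-1/15667) + 20479*(-1/10429)) + 7467 = (-14668/15667 - 20479/10429) + 7467 = -473817065/163391143 + 7467 = 1219567847716/163391143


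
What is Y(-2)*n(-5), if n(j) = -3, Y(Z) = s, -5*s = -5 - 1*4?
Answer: -27/5 ≈ -5.4000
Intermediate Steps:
s = 9/5 (s = -(-5 - 1*4)/5 = -(-5 - 4)/5 = -⅕*(-9) = 9/5 ≈ 1.8000)
Y(Z) = 9/5
Y(-2)*n(-5) = (9/5)*(-3) = -27/5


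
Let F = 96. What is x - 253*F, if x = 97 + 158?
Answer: -24033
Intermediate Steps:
x = 255
x - 253*F = 255 - 253*96 = 255 - 24288 = -24033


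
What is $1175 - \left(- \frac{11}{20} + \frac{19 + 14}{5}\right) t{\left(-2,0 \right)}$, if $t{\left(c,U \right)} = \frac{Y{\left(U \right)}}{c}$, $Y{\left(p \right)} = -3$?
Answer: $\frac{46637}{40} \approx 1165.9$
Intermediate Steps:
$t{\left(c,U \right)} = - \frac{3}{c}$
$1175 - \left(- \frac{11}{20} + \frac{19 + 14}{5}\right) t{\left(-2,0 \right)} = 1175 - \left(- \frac{11}{20} + \frac{19 + 14}{5}\right) \left(- \frac{3}{-2}\right) = 1175 - \left(\left(-11\right) \frac{1}{20} + 33 \cdot \frac{1}{5}\right) \left(\left(-3\right) \left(- \frac{1}{2}\right)\right) = 1175 - \left(- \frac{11}{20} + \frac{33}{5}\right) \frac{3}{2} = 1175 - \frac{121}{20} \cdot \frac{3}{2} = 1175 - \frac{363}{40} = \frac{46637}{40}$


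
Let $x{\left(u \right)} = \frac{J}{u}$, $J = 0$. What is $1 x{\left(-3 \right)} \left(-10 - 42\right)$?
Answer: $0$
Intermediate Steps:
$x{\left(u \right)} = 0$ ($x{\left(u \right)} = \frac{0}{u} = 0$)
$1 x{\left(-3 \right)} \left(-10 - 42\right) = 1 \cdot 0 \left(-10 - 42\right) = 0 \left(-52\right) = 0$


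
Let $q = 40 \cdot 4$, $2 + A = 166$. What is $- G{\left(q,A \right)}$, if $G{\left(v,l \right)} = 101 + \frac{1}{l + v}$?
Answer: $- \frac{32725}{324} \approx -101.0$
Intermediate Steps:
$A = 164$ ($A = -2 + 166 = 164$)
$q = 160$
$- G{\left(q,A \right)} = - \frac{1 + 101 \cdot 164 + 101 \cdot 160}{164 + 160} = - \frac{1 + 16564 + 16160}{324} = - \frac{32725}{324}$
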